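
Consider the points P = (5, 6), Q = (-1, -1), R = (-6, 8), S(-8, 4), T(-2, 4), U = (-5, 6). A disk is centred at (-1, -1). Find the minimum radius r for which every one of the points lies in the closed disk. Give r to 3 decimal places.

The required radius is the distance from (-1, -1) to the farthest point.
Squared distances: 85, 0, 106, 74, 26, 65.
Maximum is 106, attained at R.
r = √106 ≈ 10.296.

10.296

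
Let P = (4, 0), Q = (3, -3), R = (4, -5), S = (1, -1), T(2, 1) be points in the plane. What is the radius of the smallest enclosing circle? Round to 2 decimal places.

3.16

The minimum enclosing circle of a finite set is fixed by two of the points (as a diameter) or three (as a circumcircle).
The farthest pair is R–T with squared distance 40. The circle on this segment as diameter has centre (3, -2) and r² = 40/4 = 10.
Check P: distance² to centre = 5 ≤ 10, so it lies inside.
All remaining points lie in this disk, and no smaller disk contains both endpoints, so this is the minimum enclosing circle.
r = √10 ≈ 3.16.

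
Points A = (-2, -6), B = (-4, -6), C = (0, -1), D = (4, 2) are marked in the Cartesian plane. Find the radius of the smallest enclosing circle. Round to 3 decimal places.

5.657

The minimum enclosing circle of a finite set is fixed by two of the points (as a diameter) or three (as a circumcircle).
The farthest pair is B–D with squared distance 128. The circle on this segment as diameter has centre (0, -2) and r² = 128/4 = 32.
Check A: distance² to centre = 20 ≤ 32, so it lies inside.
All remaining points lie in this disk, and no smaller disk contains both endpoints, so this is the minimum enclosing circle.
r = √32 ≈ 5.657.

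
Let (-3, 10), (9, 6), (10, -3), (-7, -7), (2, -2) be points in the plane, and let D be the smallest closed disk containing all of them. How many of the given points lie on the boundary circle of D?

3

The minimum enclosing circle is determined by three boundary points: (-3, 10), (9, 6), (-7, -7).
Their circumcentre is (9/22, 5/22) with r² = 25925/242.
The farthest remaining point (10, -3) is at distance² 24781/242 ≤ 25925/242.
The points at distance exactly r from the centre are (-3, 10), (9, 6), (-7, -7) — 3 points.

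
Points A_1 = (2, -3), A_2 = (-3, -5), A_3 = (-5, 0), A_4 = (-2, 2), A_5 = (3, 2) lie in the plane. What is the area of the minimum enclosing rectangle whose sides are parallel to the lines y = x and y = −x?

In coordinates u = x + y, v = x − y the rectangle is axis-aligned; the map (x,y)→(u,v) scales areas by 2.
u-values: -1, -8, -5, 0, 5; range = 5 − (-8) = 13.
v-values: 5, 2, -5, -4, 1; range = 5 − (-5) = 10.
Area = (13 × 10) / 2 = 65.

65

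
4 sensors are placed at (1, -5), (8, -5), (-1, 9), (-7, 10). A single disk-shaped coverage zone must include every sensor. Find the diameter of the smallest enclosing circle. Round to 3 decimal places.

21.213

The farthest pair is (8, -5)–(-7, 10) with squared distance 450. The circle on this segment as diameter has centre (0.5, 2.5) and r² = 450/4 = 112.5.
Check (1, -5): distance² to centre = 56.5 ≤ 112.5, so it lies inside.
All remaining points lie in this disk, and no smaller disk contains both endpoints, so this is the minimum enclosing circle.
Diameter = 2r = 2√(112.5) ≈ 21.213.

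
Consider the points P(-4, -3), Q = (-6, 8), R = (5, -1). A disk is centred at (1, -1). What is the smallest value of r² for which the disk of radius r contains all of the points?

The required radius is the distance from (1, -1) to the farthest point.
Squared distances: 29, 130, 16.
Maximum is 130, attained at Q.

130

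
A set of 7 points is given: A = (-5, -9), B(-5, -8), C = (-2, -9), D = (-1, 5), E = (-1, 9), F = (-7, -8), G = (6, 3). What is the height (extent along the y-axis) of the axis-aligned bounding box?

max y = 9, min y = -9, so height = 18.

18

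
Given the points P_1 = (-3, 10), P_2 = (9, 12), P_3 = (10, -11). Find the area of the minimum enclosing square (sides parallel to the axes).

The bounding box has width 13 and height 23.
An axis-aligned square enclosing the set must have side ≥ max(width, height).
So the minimum side is max(13, 23) = 23.
Area = 23² = 529.

529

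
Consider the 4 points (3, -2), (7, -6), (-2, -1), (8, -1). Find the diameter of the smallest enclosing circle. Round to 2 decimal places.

10.50

The minimum enclosing circle of a finite set is fixed by two of the points (as a diameter) or three (as a circumcircle).
The minimum enclosing circle is determined by three boundary points: (7, -6), (-2, -1), (8, -1).
Their circumcentre is (3, -2.6) with r² = 27.56.
The farthest remaining point (3, -2) is at distance² 0.36 ≤ 27.56.
Diameter = 2r = 2√(27.56) ≈ 10.50.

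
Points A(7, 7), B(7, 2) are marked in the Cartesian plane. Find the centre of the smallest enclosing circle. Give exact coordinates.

(7, 4.5)

The smallest circle enclosing two points has them as diameter endpoints.
Centre = midpoint = (7, 4.5); r² = |AB|²/4 = 25/4 = 6.25.
Centre = (7, 4.5).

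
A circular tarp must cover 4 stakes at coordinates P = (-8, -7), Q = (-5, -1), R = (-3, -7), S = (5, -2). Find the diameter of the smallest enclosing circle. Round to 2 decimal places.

The minimum enclosing circle of a finite set is fixed by two of the points (as a diameter) or three (as a circumcircle).
The farthest pair is P–S with squared distance 194. The circle on this segment as diameter has centre (-1.5, -4.5) and r² = 194/4 = 48.5.
Check Q: distance² to centre = 24.5 ≤ 48.5, so it lies inside.
All remaining points lie in this disk, and no smaller disk contains both endpoints, so this is the minimum enclosing circle.
Diameter = 2r = 2√(48.5) ≈ 13.93.

13.93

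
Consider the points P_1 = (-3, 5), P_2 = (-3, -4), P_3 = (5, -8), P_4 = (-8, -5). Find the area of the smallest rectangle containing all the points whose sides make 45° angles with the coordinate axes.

In coordinates u = x + y, v = x − y the rectangle is axis-aligned; the map (x,y)→(u,v) scales areas by 2.
u-values: 2, -7, -3, -13; range = 2 − (-13) = 15.
v-values: -8, 1, 13, -3; range = 13 − (-8) = 21.
Area = (15 × 21) / 2 = 157.5.

157.5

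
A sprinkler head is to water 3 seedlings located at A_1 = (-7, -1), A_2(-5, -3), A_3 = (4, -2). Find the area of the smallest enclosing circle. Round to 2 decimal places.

Side lengths²: A_1A_2² = 8, A_1A_3² = 122, A_2A_3² = 82.
Since A_1A_3² = 122 ≥ 82 + 8 = 90, the angle opposite A_1A_3 is not acute, so the smallest enclosing circle has A_1A_3 as diameter.
Centre = midpoint of A_1A_3 = (-1.5, -1.5), r² = 122/4 = 30.5.
Area = π·r² = π·30.5 ≈ 95.82.

95.82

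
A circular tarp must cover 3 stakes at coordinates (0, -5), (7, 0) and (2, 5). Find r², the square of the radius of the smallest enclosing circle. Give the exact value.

Call the three points A, B, C in the order given.
Side lengths²: AB² = 74, AC² = 104, BC² = 50.
Since AC² = 104 < 74 + 50 = 124, the triangle is acute, so the smallest enclosing circle is the circumcircle.
Circumcentre = (11/6, -1/6), r² = 481/18.

481/18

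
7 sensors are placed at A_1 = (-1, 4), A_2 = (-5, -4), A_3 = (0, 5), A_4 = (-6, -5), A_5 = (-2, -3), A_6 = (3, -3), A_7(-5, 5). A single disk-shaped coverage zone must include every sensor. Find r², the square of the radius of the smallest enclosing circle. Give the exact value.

8585/242

A smallest enclosing disk is always determined by at most three of the input points on its boundary.
The minimum enclosing circle is determined by three boundary points: A_4, A_6, A_7.
Their circumcentre is (-51/22, -7/22) with r² = 8585/242.
The farthest remaining point A_3 is at distance² 8145/242 ≤ 8585/242.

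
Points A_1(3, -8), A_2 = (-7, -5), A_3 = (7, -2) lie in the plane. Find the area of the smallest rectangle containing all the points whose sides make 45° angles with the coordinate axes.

110.5

In coordinates u = x + y, v = x − y the rectangle is axis-aligned; the map (x,y)→(u,v) scales areas by 2.
u-values: -5, -12, 5; range = 5 − (-12) = 17.
v-values: 11, -2, 9; range = 11 − (-2) = 13.
Area = (17 × 13) / 2 = 110.5.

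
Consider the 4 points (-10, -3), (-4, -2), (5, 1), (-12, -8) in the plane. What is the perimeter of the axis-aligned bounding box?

52

Width = max x − min x = 5 − (-12) = 17.
Height = max y − min y = 1 − (-8) = 9.
Perimeter = 2(17 + 9) = 52.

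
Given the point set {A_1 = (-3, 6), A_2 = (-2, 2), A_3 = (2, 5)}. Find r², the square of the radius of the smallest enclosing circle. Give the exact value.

5525/722

Side lengths²: A_1A_2² = 17, A_1A_3² = 26, A_2A_3² = 25.
Since A_1A_3² = 26 < 25 + 17 = 42, the triangle is acute, so the smallest enclosing circle is the circumcircle.
Circumcentre = (-27/38, 169/38), r² = 5525/722.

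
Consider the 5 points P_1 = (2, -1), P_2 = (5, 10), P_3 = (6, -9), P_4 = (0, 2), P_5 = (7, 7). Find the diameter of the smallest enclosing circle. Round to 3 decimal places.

19.026

The farthest pair is P_2–P_3 with squared distance 362. The circle on this segment as diameter has centre (5.5, 0.5) and r² = 362/4 = 90.5.
Check P_1: distance² to centre = 14.5 ≤ 90.5, so it lies inside.
All remaining points lie in this disk, and no smaller disk contains both endpoints, so this is the minimum enclosing circle.
Diameter = 2r = 2√(90.5) ≈ 19.026.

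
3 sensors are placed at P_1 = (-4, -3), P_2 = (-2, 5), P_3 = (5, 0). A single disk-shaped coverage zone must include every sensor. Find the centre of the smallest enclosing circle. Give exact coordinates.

Side lengths²: P_1P_2² = 68, P_1P_3² = 90, P_2P_3² = 74.
Since P_1P_3² = 90 < 74 + 68 = 142, the triangle is acute, so the smallest enclosing circle is the circumcircle.
Circumcentre = (-1/11, 3/11), r² = 3145/121.
Centre = (-1/11, 3/11).

(-1/11, 3/11)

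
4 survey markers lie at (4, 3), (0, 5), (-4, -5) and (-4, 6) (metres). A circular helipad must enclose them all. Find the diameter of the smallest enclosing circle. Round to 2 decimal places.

A smallest enclosing disk is always determined by at most three of the input points on its boundary.
The minimum enclosing circle is determined by three boundary points: (4, 3), (-4, -5), (-4, 6).
Their circumcentre is (-1.5, 0.5) with r² = 36.5.
The farthest remaining point (0, 5) is at distance² 22.5 ≤ 36.5.
Diameter = 2r = 2√(36.5) ≈ 12.08.

12.08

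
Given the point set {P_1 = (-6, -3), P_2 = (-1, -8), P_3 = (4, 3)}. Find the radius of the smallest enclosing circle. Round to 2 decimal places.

6.23

Side lengths²: P_1P_2² = 50, P_1P_3² = 136, P_2P_3² = 146.
Since P_2P_3² = 146 < 136 + 50 = 186, the triangle is acute, so the smallest enclosing circle is the circumcircle.
Circumcentre = (0.125, -1.875), r² = 38.78125.
r = √(38.78125) ≈ 6.23.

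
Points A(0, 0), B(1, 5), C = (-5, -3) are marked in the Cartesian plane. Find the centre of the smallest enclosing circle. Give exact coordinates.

(-2, 1)

Side lengths²: AB² = 26, AC² = 34, BC² = 100.
Since BC² = 100 ≥ 34 + 26 = 60, the angle opposite BC is not acute, so the smallest enclosing circle has BC as diameter.
Centre = midpoint of BC = (-2, 1), r² = 100/4 = 25.
Centre = (-2, 1).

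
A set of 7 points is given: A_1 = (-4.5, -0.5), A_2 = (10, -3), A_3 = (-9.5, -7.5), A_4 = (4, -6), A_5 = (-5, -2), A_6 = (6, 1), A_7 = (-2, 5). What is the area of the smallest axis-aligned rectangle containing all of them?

x ranges over [-9.5, 10], width 19.5.
y ranges over [-7.5, 5], height 12.5.
Area = 19.5 × 12.5 = 243.75.

243.75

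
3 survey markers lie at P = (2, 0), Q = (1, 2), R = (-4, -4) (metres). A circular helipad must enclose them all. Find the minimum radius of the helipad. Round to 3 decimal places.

3.905

Side lengths²: PQ² = 5, PR² = 52, QR² = 61.
Since QR² = 61 ≥ 52 + 5 = 57, the angle opposite QR is not acute, so the smallest enclosing circle has QR as diameter.
Centre = midpoint of QR = (-1.5, -1), r² = 61/4 = 15.25.
r = √(15.25) ≈ 3.905.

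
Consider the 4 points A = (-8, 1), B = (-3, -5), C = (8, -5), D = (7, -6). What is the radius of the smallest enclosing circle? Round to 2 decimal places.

8.54

The farthest pair is A–C with squared distance 292. The circle on this segment as diameter has centre (0, -2) and r² = 292/4 = 73.
Check B: distance² to centre = 18 ≤ 73, so it lies inside.
All remaining points lie in this disk, and no smaller disk contains both endpoints, so this is the minimum enclosing circle.
r = √73 ≈ 8.54.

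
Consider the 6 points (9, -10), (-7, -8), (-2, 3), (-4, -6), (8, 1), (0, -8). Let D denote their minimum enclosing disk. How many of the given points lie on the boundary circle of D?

3

A smallest enclosing disk is always determined by at most three of the input points on its boundary.
The minimum enclosing circle is determined by three boundary points: (9, -10), (-7, -8), (8, 1).
Their circumcentre is (43/29, -149/29) with r² = 67405/841.
The farthest remaining point (-2, 3) is at distance² 65897/841 ≤ 67405/841.
The points at distance exactly r from the centre are (9, -10), (-7, -8), (8, 1) — 3 points.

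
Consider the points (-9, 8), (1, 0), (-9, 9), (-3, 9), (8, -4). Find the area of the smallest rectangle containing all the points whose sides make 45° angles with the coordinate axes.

105

In coordinates u = x + y, v = x − y the rectangle is axis-aligned; the map (x,y)→(u,v) scales areas by 2.
u-values: -1, 1, 0, 6, 4; range = 6 − (-1) = 7.
v-values: -17, 1, -18, -12, 12; range = 12 − (-18) = 30.
Area = (7 × 30) / 2 = 105.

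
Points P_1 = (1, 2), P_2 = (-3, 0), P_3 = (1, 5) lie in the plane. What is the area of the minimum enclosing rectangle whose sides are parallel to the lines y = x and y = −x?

In coordinates u = x + y, v = x − y the rectangle is axis-aligned; the map (x,y)→(u,v) scales areas by 2.
u-values: 3, -3, 6; range = 6 − (-3) = 9.
v-values: -1, -3, -4; range = -1 − (-4) = 3.
Area = (9 × 3) / 2 = 13.5.

13.5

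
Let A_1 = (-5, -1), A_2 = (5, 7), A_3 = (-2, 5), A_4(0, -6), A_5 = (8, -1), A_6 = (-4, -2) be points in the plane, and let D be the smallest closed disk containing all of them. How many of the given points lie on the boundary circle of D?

3

A smallest enclosing disk is always determined by at most three of the input points on its boundary.
The minimum enclosing circle is determined by three boundary points: A_1, A_2, A_4.
Their circumcentre is (16/9, 7/9) with r² = 3977/81.
The farthest remaining point A_5 is at distance² 3392/81 ≤ 3977/81.
The points at distance exactly r from the centre are A_1, A_2, A_4 — 3 points.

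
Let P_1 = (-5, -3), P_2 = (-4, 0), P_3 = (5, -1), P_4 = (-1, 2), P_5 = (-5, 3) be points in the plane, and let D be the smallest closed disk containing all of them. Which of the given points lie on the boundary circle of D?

P_1, P_3, P_5

A smallest enclosing disk is always determined by at most three of the input points on its boundary.
The minimum enclosing circle is determined by three boundary points: P_1, P_3, P_5.
Their circumcentre is (-0.4, 0) with r² = 30.16.
The farthest remaining point P_2 is at distance² 12.96 ≤ 30.16.
The points at distance exactly r from the centre are P_1, P_3, P_5 — 3 points.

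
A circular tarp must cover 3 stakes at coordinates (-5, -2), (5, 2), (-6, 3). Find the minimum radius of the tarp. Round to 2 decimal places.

5.62

Call the three points A, B, C in the order given.
Side lengths²: AB² = 116, AC² = 26, BC² = 122.
Since BC² = 122 < 116 + 26 = 142, the triangle is acute, so the smallest enclosing circle is the circumcircle.
Circumcentre = (-16/27, 40/27), r² = 22997/729.
r = √(22997/729) ≈ 5.62.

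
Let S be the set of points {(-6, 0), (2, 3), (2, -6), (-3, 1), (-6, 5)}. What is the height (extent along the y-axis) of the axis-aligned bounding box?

11

max y = 5, min y = -6, so height = 11.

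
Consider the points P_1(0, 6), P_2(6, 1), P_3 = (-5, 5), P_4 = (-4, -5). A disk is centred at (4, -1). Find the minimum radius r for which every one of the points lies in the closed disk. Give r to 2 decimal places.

The required radius is the distance from (4, -1) to the farthest point.
Squared distances: 65, 8, 117, 80.
Maximum is 117, attained at P_3.
r = √117 ≈ 10.82.

10.82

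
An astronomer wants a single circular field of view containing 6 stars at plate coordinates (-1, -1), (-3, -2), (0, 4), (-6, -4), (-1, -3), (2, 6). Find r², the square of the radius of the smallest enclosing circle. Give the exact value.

41

By Welzl's lemma the MEC is supported by two points (diametrically opposite) or three points (on a circumcircle).
The farthest pair is (-6, -4)–(2, 6) with squared distance 164. The circle on this segment as diameter has centre (-2, 1) and r² = 164/4 = 41.
Check (-1, -1): distance² to centre = 5 ≤ 41, so it lies inside.
All remaining points lie in this disk, and no smaller disk contains both endpoints, so this is the minimum enclosing circle.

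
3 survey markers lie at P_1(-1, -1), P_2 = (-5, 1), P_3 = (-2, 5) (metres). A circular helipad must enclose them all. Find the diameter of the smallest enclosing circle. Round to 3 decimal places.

Side lengths²: P_1P_2² = 20, P_1P_3² = 37, P_2P_3² = 25.
Since P_1P_3² = 37 < 25 + 20 = 45, the triangle is acute, so the smallest enclosing circle is the circumcircle.
Circumcentre = (-45/22, 21/11), r² = 4625/484.
Diameter = 2r = 2√(4625/484) ≈ 6.182.

6.182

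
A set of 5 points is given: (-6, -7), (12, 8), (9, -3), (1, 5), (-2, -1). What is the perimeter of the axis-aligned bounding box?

66

Width = max x − min x = 12 − (-6) = 18.
Height = max y − min y = 8 − (-7) = 15.
Perimeter = 2(18 + 15) = 66.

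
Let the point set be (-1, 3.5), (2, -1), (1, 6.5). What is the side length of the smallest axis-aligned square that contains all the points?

The bounding box has width 3 and height 7.5.
An axis-aligned square enclosing the set must have side ≥ max(width, height).
So the minimum side is max(3, 7.5) = 7.5.

7.5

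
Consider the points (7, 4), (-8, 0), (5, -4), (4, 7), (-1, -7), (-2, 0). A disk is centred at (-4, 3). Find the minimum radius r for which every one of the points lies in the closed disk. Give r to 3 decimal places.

The required radius is the distance from (-4, 3) to the farthest point.
Squared distances: 122, 25, 130, 80, 109, 13.
Maximum is 130, attained at (5, -4).
r = √130 ≈ 11.402.

11.402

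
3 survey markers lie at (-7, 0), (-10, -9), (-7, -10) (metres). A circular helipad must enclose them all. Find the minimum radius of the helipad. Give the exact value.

5

Call the three points A, B, C in the order given.
Side lengths²: AB² = 90, AC² = 100, BC² = 10.
Since AC² = 100 ≥ 90 + 10 = 100, the angle opposite AC is not acute, so the smallest enclosing circle has AC as diameter.
Centre = midpoint of AC = (-7, -5), r² = 100/4 = 25.
r = √25 = 5.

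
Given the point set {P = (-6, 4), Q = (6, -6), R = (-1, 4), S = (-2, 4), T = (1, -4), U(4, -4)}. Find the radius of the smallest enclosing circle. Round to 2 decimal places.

By Welzl's lemma the MEC is supported by two points (diametrically opposite) or three points (on a circumcircle).
The farthest pair is P–Q with squared distance 244. The circle on this segment as diameter has centre (0, -1) and r² = 244/4 = 61.
Check R: distance² to centre = 26 ≤ 61, so it lies inside.
All remaining points lie in this disk, and no smaller disk contains both endpoints, so this is the minimum enclosing circle.
r = √61 ≈ 7.81.

7.81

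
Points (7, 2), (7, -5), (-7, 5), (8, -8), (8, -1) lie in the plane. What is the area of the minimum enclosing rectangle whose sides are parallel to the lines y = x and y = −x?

In coordinates u = x + y, v = x − y the rectangle is axis-aligned; the map (x,y)→(u,v) scales areas by 2.
u-values: 9, 2, -2, 0, 7; range = 9 − (-2) = 11.
v-values: 5, 12, -12, 16, 9; range = 16 − (-12) = 28.
Area = (11 × 28) / 2 = 154.

154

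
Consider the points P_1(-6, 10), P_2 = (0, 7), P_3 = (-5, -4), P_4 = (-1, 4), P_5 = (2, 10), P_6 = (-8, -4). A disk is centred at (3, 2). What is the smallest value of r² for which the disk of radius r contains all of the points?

The required radius is the distance from (3, 2) to the farthest point.
Squared distances: 145, 34, 100, 20, 65, 157.
Maximum is 157, attained at P_6.

157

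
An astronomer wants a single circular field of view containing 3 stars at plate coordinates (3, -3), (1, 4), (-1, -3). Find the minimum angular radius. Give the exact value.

Call the three points A, B, C in the order given.
Side lengths²: AB² = 53, AC² = 16, BC² = 53.
Since BC² = 53 < 53 + 16 = 69, the triangle is acute, so the smallest enclosing circle is the circumcircle.
Circumcentre = (1, 3/14), r² = 2809/196.
r = √(2809/196) = 53/14.

53/14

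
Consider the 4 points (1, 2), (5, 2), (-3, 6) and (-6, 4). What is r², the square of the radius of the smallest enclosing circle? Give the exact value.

31.25

By Welzl's lemma the MEC is supported by two points (diametrically opposite) or three points (on a circumcircle).
The farthest pair is (5, 2)–(-6, 4) with squared distance 125. The circle on this segment as diameter has centre (-0.5, 3) and r² = 125/4 = 31.25.
Check (1, 2): distance² to centre = 3.25 ≤ 31.25, so it lies inside.
All remaining points lie in this disk, and no smaller disk contains both endpoints, so this is the minimum enclosing circle.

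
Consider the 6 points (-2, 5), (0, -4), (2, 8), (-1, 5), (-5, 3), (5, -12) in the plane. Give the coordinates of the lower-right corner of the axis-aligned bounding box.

(5, -12)

x-range [-5, 5], y-range [-12, 8].
The lower-right corner is (5, -12).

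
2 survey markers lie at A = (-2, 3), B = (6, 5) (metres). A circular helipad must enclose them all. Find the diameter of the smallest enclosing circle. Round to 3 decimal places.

The smallest circle enclosing two points has them as diameter endpoints.
Centre = midpoint = (2, 4); r² = |AB|²/4 = 68/4 = 17.
Diameter = 2r = 2√17 ≈ 8.246.

8.246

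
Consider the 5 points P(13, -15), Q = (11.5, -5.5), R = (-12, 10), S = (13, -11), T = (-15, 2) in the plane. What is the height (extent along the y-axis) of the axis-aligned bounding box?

max y = 10, min y = -15, so height = 25.

25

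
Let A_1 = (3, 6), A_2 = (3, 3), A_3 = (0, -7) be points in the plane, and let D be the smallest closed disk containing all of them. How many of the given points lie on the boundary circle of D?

Side lengths²: A_1A_2² = 9, A_1A_3² = 178, A_2A_3² = 109.
Since A_1A_3² = 178 ≥ 109 + 9 = 118, the angle opposite A_1A_3 is not acute, so the smallest enclosing circle has A_1A_3 as diameter.
Centre = midpoint of A_1A_3 = (1.5, -0.5), r² = 178/4 = 44.5.
The points at distance exactly r from the centre are A_1, A_3 — 2 points.

2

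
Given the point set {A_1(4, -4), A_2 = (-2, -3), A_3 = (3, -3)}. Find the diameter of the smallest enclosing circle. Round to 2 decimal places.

6.08

Side lengths²: A_1A_2² = 37, A_1A_3² = 2, A_2A_3² = 25.
Since A_1A_2² = 37 ≥ 25 + 2 = 27, the angle opposite A_1A_2 is not acute, so the smallest enclosing circle has A_1A_2 as diameter.
Centre = midpoint of A_1A_2 = (1, -3.5), r² = 37/4 = 9.25.
Diameter = 2r = 2√(9.25) ≈ 6.08.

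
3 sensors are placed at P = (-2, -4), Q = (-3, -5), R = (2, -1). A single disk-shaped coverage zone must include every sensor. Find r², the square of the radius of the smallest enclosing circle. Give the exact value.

10.25

Side lengths²: PQ² = 2, PR² = 25, QR² = 41.
Since QR² = 41 ≥ 25 + 2 = 27, the angle opposite QR is not acute, so the smallest enclosing circle has QR as diameter.
Centre = midpoint of QR = (-0.5, -3), r² = 41/4 = 10.25.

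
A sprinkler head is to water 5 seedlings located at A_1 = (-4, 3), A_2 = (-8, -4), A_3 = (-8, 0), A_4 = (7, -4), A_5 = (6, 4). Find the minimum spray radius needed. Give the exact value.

The minimum enclosing circle of a finite set is fixed by two of the points (as a diameter) or three (as a circumcircle).
The minimum enclosing circle is determined by three boundary points: A_2, A_4, A_5.
Their circumcentre is (-0.5, -0.875) with r² = 66.015625.
The farthest remaining point A_3 is at distance² 57.015625 ≤ 66.015625.
r = √(66.015625) = 8.125.

8.125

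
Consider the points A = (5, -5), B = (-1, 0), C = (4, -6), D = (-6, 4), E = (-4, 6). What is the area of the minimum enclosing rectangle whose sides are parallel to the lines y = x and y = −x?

In coordinates u = x + y, v = x − y the rectangle is axis-aligned; the map (x,y)→(u,v) scales areas by 2.
u-values: 0, -1, -2, -2, 2; range = 2 − (-2) = 4.
v-values: 10, -1, 10, -10, -10; range = 10 − (-10) = 20.
Area = (4 × 20) / 2 = 40.

40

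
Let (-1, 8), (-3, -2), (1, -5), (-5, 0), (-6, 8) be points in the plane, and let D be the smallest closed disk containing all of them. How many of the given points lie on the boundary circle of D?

By Welzl's lemma the MEC is supported by two points (diametrically opposite) or three points (on a circumcircle).
The farthest pair is (1, -5)–(-6, 8) with squared distance 218. The circle on this segment as diameter has centre (-2.5, 1.5) and r² = 218/4 = 54.5.
Check (-1, 8): distance² to centre = 44.5 ≤ 54.5, so it lies inside.
All remaining points lie in this disk, and no smaller disk contains both endpoints, so this is the minimum enclosing circle.
The points at distance exactly r from the centre are (1, -5), (-6, 8) — 2 points.

2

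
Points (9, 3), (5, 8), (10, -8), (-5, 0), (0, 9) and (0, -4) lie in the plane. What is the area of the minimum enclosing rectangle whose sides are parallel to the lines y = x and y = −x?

In coordinates u = x + y, v = x − y the rectangle is axis-aligned; the map (x,y)→(u,v) scales areas by 2.
u-values: 12, 13, 2, -5, 9, -4; range = 13 − (-5) = 18.
v-values: 6, -3, 18, -5, -9, 4; range = 18 − (-9) = 27.
Area = (18 × 27) / 2 = 243.

243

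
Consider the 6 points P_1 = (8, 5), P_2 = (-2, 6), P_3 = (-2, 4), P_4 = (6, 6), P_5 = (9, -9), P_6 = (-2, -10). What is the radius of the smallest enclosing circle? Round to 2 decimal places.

9.34

The minimum enclosing circle of a finite set is fixed by two of the points (as a diameter) or three (as a circumcircle).
The minimum enclosing circle is determined by three boundary points: P_2, P_5, P_6.
Their circumcentre is (31/11, -2) with r² = 10553/121.
The farthest remaining point P_1 is at distance² 9178/121 ≤ 10553/121.
r = √(10553/121) ≈ 9.34.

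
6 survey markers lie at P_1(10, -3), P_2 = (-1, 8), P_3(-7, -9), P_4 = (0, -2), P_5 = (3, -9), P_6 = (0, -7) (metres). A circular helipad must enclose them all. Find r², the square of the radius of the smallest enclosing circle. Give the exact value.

The minimum enclosing circle of a finite set is fixed by two of the points (as a diameter) or three (as a circumcircle).
The minimum enclosing circle is determined by three boundary points: P_1, P_2, P_3.
Their circumcentre is (3/46, -89/46) with r² = 105625/1058.
The farthest remaining point P_5 is at distance² 61925/1058 ≤ 105625/1058.

105625/1058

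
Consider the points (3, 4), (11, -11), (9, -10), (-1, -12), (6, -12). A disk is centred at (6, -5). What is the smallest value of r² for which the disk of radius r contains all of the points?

98

The required radius is the distance from (6, -5) to the farthest point.
Squared distances: 90, 61, 34, 98, 49.
Maximum is 98, attained at (-1, -12).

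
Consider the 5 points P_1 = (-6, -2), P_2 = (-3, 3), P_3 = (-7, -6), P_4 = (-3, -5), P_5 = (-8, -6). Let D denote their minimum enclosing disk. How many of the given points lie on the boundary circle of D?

2

By Welzl's lemma the MEC is supported by two points (diametrically opposite) or three points (on a circumcircle).
The farthest pair is P_2–P_5 with squared distance 106. The circle on this segment as diameter has centre (-5.5, -1.5) and r² = 106/4 = 26.5.
Check P_1: distance² to centre = 0.5 ≤ 26.5, so it lies inside.
All remaining points lie in this disk, and no smaller disk contains both endpoints, so this is the minimum enclosing circle.
The points at distance exactly r from the centre are P_2, P_5 — 2 points.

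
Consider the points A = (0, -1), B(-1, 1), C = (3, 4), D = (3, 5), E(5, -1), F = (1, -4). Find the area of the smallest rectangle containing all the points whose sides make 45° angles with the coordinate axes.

In coordinates u = x + y, v = x − y the rectangle is axis-aligned; the map (x,y)→(u,v) scales areas by 2.
u-values: -1, 0, 7, 8, 4, -3; range = 8 − (-3) = 11.
v-values: 1, -2, -1, -2, 6, 5; range = 6 − (-2) = 8.
Area = (11 × 8) / 2 = 44.

44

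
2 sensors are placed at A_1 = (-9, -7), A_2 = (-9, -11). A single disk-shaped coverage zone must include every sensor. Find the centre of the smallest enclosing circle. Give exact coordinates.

(-9, -9)

The smallest circle enclosing two points has them as diameter endpoints.
Centre = midpoint = (-9, -9); r² = |A_1A_2|²/4 = 16/4 = 4.
Centre = (-9, -9).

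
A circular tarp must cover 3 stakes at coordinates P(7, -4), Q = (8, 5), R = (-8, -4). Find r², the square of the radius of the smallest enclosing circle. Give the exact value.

84.25

Side lengths²: PQ² = 82, PR² = 225, QR² = 337.
Since QR² = 337 ≥ 225 + 82 = 307, the angle opposite QR is not acute, so the smallest enclosing circle has QR as diameter.
Centre = midpoint of QR = (0, 0.5), r² = 337/4 = 84.25.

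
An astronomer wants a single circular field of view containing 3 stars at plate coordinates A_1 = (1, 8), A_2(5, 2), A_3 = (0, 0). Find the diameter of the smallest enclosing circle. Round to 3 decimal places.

8.239

Side lengths²: A_1A_2² = 52, A_1A_3² = 65, A_2A_3² = 29.
Since A_1A_3² = 65 < 52 + 29 = 81, the triangle is acute, so the smallest enclosing circle is the circumcircle.
Circumcentre = (51/38, 74/19), r² = 24505/1444.
Diameter = 2r = 2√(24505/1444) ≈ 8.239.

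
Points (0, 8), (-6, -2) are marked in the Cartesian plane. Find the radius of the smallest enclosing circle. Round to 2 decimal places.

The smallest circle enclosing two points has them as diameter endpoints.
Centre = midpoint = (-3, 3); r² = |(0, 8)−(-6, -2)|²/4 = 136/4 = 34.
r = √34 ≈ 5.83.

5.83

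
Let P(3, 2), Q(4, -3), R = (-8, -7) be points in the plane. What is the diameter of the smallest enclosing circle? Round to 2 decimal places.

Side lengths²: PQ² = 26, PR² = 202, QR² = 160.
Since PR² = 202 ≥ 160 + 26 = 186, the angle opposite PR is not acute, so the smallest enclosing circle has PR as diameter.
Centre = midpoint of PR = (-2.5, -2.5), r² = 202/4 = 50.5.
Diameter = 2r = 2√(50.5) ≈ 14.21.

14.21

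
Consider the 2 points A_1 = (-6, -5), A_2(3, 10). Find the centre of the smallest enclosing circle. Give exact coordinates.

(-1.5, 2.5)

The smallest circle enclosing two points has them as diameter endpoints.
Centre = midpoint = (-1.5, 2.5); r² = |A_1A_2|²/4 = 306/4 = 76.5.
Centre = (-1.5, 2.5).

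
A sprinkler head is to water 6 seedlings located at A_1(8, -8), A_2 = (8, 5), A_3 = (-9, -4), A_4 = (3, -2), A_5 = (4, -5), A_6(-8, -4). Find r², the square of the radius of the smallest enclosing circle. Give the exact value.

56425/578

By Welzl's lemma the MEC is supported by two points (diametrically opposite) or three points (on a circumcircle).
The minimum enclosing circle is determined by three boundary points: A_1, A_2, A_3.
Their circumcentre is (19/34, -1.5) with r² = 56425/578.
The farthest remaining point A_6 is at distance² 45953/578 ≤ 56425/578.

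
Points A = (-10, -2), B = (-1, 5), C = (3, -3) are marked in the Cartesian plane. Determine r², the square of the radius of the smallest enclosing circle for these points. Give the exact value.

44.2

Side lengths²: AB² = 130, AC² = 170, BC² = 80.
Since AC² = 170 < 130 + 80 = 210, the triangle is acute, so the smallest enclosing circle is the circumcircle.
Circumcentre = (-3.4, -1.2), r² = 44.2.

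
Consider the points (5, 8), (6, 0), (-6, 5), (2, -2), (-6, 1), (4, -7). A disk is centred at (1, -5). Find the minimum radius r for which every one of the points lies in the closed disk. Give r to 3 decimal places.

13.601

The required radius is the distance from (1, -5) to the farthest point.
Squared distances: 185, 50, 149, 10, 85, 13.
Maximum is 185, attained at (5, 8).
r = √185 ≈ 13.601.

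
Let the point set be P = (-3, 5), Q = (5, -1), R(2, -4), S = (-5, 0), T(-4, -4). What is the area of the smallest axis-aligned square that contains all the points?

100

The bounding box has width 10 and height 9.
An axis-aligned square enclosing the set must have side ≥ max(width, height).
So the minimum side is max(10, 9) = 10.
Area = 10² = 100.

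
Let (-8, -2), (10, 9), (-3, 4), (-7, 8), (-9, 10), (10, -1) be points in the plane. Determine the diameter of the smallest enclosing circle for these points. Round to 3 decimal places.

21.954

A smallest enclosing disk is always determined by at most three of the input points on its boundary.
The farthest pair is (-9, 10)–(10, -1) with squared distance 482. The circle on this segment as diameter has centre (0.5, 4.5) and r² = 482/4 = 120.5.
Check (-8, -2): distance² to centre = 114.5 ≤ 120.5, so it lies inside.
All remaining points lie in this disk, and no smaller disk contains both endpoints, so this is the minimum enclosing circle.
Diameter = 2r = 2√(120.5) ≈ 21.954.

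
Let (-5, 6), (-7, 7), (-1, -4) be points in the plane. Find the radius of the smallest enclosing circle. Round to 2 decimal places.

6.26

Call the three points A, B, C in the order given.
Side lengths²: AB² = 5, AC² = 116, BC² = 157.
Since BC² = 157 ≥ 116 + 5 = 121, the angle opposite BC is not acute, so the smallest enclosing circle has BC as diameter.
Centre = midpoint of BC = (-4, 1.5), r² = 157/4 = 39.25.
r = √(39.25) ≈ 6.26.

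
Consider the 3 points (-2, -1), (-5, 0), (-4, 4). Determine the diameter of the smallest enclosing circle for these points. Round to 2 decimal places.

5.39

Call the three points A, B, C in the order given.
Side lengths²: AB² = 10, AC² = 29, BC² = 17.
Since AC² = 29 ≥ 17 + 10 = 27, the angle opposite AC is not acute, so the smallest enclosing circle has AC as diameter.
Centre = midpoint of AC = (-3, 1.5), r² = 29/4 = 7.25.
Diameter = 2r = 2√(7.25) ≈ 5.39.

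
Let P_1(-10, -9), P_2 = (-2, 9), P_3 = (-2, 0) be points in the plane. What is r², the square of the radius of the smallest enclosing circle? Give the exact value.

Side lengths²: P_1P_2² = 388, P_1P_3² = 145, P_2P_3² = 81.
Since P_1P_2² = 388 ≥ 145 + 81 = 226, the angle opposite P_1P_2 is not acute, so the smallest enclosing circle has P_1P_2 as diameter.
Centre = midpoint of P_1P_2 = (-6, 0), r² = 388/4 = 97.

97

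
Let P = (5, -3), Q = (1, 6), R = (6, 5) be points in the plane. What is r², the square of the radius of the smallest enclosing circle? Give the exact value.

24.25

Side lengths²: PQ² = 97, PR² = 65, QR² = 26.
Since PQ² = 97 ≥ 65 + 26 = 91, the angle opposite PQ is not acute, so the smallest enclosing circle has PQ as diameter.
Centre = midpoint of PQ = (3, 1.5), r² = 97/4 = 24.25.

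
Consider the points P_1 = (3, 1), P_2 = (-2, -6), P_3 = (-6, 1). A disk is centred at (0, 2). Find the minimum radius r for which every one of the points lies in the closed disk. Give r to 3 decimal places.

The required radius is the distance from (0, 2) to the farthest point.
Squared distances: 10, 68, 37.
Maximum is 68, attained at P_2.
r = √68 ≈ 8.246.

8.246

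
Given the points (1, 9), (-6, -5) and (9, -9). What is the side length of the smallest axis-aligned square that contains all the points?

The bounding box has width 15 and height 18.
An axis-aligned square enclosing the set must have side ≥ max(width, height).
So the minimum side is max(15, 18) = 18.

18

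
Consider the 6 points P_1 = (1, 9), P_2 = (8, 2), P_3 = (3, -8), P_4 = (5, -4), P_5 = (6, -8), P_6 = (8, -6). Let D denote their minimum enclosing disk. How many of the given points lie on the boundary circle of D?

The minimum enclosing circle of a finite set is fixed by two of the points (as a diameter) or three (as a circumcircle).
The farthest pair is P_1–P_5 with squared distance 314. The circle on this segment as diameter has centre (3.5, 0.5) and r² = 314/4 = 78.5.
Check P_2: distance² to centre = 22.5 ≤ 78.5, so it lies inside.
All remaining points lie in this disk, and no smaller disk contains both endpoints, so this is the minimum enclosing circle.
The points at distance exactly r from the centre are P_1, P_5 — 2 points.

2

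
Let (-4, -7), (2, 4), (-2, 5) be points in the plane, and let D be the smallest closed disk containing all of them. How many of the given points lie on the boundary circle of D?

3

Call the three points A, B, C in the order given.
Side lengths²: AB² = 157, AC² = 148, BC² = 17.
Since AB² = 157 < 148 + 17 = 165, the triangle is acute, so the smallest enclosing circle is the circumcircle.
Circumcentre = (-1.44, -1.26), r² = 39.5012.
The points at distance exactly r from the centre are (-4, -7), (2, 4), (-2, 5) — 3 points.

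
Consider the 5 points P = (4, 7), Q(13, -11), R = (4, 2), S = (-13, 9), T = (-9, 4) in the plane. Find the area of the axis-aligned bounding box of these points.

520

x ranges over [-13, 13], width 26.
y ranges over [-11, 9], height 20.
Area = 26 × 20 = 520.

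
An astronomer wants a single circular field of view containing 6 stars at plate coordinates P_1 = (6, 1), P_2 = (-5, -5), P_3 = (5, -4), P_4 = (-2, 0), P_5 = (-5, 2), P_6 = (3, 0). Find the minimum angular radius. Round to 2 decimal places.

6.29

By Welzl's lemma the MEC is supported by two points (diametrically opposite) or three points (on a circumcircle).
The minimum enclosing circle is determined by three boundary points: P_1, P_2, P_5.
Their circumcentre is (5/22, -1.5) with r² = 9577/242.
The farthest remaining point P_3 is at distance² 7025/242 ≤ 9577/242.
r = √(9577/242) ≈ 6.29.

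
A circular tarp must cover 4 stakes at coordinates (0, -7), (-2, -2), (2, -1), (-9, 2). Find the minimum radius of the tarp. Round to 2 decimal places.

6.37

A smallest enclosing disk is always determined by at most three of the input points on its boundary.
The minimum enclosing circle is determined by three boundary points: (0, -7), (2, -1), (-9, 2).
Their circumcentre is (-4.25, -2.25) with r² = 40.625.
The farthest remaining point (-2, -2) is at distance² 5.125 ≤ 40.625.
r = √(40.625) ≈ 6.37.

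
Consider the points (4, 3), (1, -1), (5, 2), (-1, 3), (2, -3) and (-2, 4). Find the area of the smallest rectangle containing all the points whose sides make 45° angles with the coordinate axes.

44

In coordinates u = x + y, v = x − y the rectangle is axis-aligned; the map (x,y)→(u,v) scales areas by 2.
u-values: 7, 0, 7, 2, -1, 2; range = 7 − (-1) = 8.
v-values: 1, 2, 3, -4, 5, -6; range = 5 − (-6) = 11.
Area = (8 × 11) / 2 = 44.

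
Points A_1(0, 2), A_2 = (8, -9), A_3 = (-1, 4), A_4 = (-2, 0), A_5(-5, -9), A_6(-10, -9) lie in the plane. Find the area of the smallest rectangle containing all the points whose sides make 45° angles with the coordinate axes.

242

In coordinates u = x + y, v = x − y the rectangle is axis-aligned; the map (x,y)→(u,v) scales areas by 2.
u-values: 2, -1, 3, -2, -14, -19; range = 3 − (-19) = 22.
v-values: -2, 17, -5, -2, 4, -1; range = 17 − (-5) = 22.
Area = (22 × 22) / 2 = 242.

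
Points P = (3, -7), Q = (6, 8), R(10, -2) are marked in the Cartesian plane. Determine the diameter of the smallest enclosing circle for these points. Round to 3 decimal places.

Side lengths²: PQ² = 234, PR² = 74, QR² = 116.
Since PQ² = 234 ≥ 116 + 74 = 190, the angle opposite PQ is not acute, so the smallest enclosing circle has PQ as diameter.
Centre = midpoint of PQ = (4.5, 0.5), r² = 234/4 = 58.5.
Diameter = 2r = 2√(58.5) ≈ 15.297.

15.297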